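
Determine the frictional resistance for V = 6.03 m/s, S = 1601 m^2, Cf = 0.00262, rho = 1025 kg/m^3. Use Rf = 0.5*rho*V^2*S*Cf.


Formula: Rf = 0.5 * rho * V^2 * S * Cf
Step 1 — V^2 = 6.03^2 = 36.3609
Step 2 — 0.5 * rho * V^2 = 0.5 * 1025 * 36.3609 = 18634.96125
Step 3 — Rf = 18634.96125 * 1601 * 0.00262 ≈ 78167 N (5 s.f.)

78167 N


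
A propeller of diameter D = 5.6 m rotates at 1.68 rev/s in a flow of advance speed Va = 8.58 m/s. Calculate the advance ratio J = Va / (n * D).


Formula: J = Va / (n * D)
Step 1 — n * D = 1.68 * 5.6 = 9.408
Step 2 — J = 8.58 / 9.408 ≈ 0.91199 (5 s.f.)

0.91199


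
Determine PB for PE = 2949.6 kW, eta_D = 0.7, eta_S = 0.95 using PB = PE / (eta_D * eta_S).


Formula: PB = PE / (eta_D * eta_S)
Step 1 — combined efficiency = eta_D * eta_S = 0.7 * 0.95 = 0.665
Step 2 — PB = 2949.6 / 0.665 ≈ 4435.5 kW (5 s.f.)

4435.5 kW


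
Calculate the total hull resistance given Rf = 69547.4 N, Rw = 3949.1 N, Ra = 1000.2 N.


Formula: Rt = Rf + Rw + Ra
Substituting: Rt = 69547.4 + 3949.1 + 1000.2
Result: Rt = 74496.7 N

74496.7 N


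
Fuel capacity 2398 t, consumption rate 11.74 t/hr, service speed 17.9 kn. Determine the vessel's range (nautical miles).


Formula: endurance = fuel / rate; range = endurance * speed
Step 1 — endurance = 2398 / 11.74 = 204.2589 hours
Step 2 — range = 204.2589 * 17.9 ≈ 3656.2 nautical miles (5 s.f.)

3656.2 NM


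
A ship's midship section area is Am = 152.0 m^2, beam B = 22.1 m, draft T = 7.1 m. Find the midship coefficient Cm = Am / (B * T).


Formula: Cm = Am / (B * T)
Step 1 — B * T = 22.1 * 7.1 = 156.91 m^2
Step 2 — Cm = 152.0 / 156.91 ≈ 0.96871 (5 s.f.)

0.96871


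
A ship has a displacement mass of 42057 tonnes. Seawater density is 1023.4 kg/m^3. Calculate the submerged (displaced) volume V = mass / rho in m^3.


Formula: V = mass / rho
Step 1 — convert tonnes to kg: 42057 t * 1000 = 42057000 kg
Step 2 — V = 42057000 / 1023.4 ≈ 41095 m^3 (5 s.f.)

41095 m^3


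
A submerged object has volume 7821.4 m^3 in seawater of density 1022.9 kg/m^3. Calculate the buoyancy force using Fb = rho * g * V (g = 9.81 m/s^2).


Formula: Fb = rho * g * V
Substituting: Fb = 1022.9 * 9.81 * 7821.4
Intermediate: 1022.9 * 9.81 = 10034.649
Result: Fb = 10034.649 * 7821.4 ≈ 78485000 N (5 s.f.)

78485000 N


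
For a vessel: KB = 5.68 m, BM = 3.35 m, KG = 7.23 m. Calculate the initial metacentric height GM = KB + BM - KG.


Formula: GM = KB + BM - KG
Step 1 — KM = KB + BM = 5.68 + 3.35 = 9.03 m
Step 2 — GM = KM - KG = 9.03 - 7.23 = 1.8 m

1.8 m


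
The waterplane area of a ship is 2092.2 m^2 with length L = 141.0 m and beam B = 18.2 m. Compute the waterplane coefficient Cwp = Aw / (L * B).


Formula: Cwp = Aw / (L * B)
Step 1 — L * B = 141.0 * 18.2 = 2566.2 m^2
Step 2 — Cwp = 2092.2 / 2566.2 ≈ 0.81529 (5 s.f.)

0.81529


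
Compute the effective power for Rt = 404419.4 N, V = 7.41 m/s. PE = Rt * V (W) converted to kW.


Formula: PE = Rt * V / 1000 (kW)
Step 1 — PE (W) = 404419.4 * 7.41 = 2996747.754 W
Step 2 — PE (kW) = 2996747.754 / 1000 ≈ 2996.7 kW (5 s.f.)

2996.7 kW


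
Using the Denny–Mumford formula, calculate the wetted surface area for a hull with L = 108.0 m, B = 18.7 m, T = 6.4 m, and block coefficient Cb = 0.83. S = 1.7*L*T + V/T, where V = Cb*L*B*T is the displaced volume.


Formula: S = 1.7*L*T + V/T with V = Cb*L*B*T, i.e. S = L * (1.7*T + Cb*B)
Step 1 — 1.7*T = 1.7 * 6.4 = 10.88 m
Step 2 — Cb*B = 0.83 * 18.7 = 15.521 m
Step 3 — 1.7*T + Cb*B = 10.88 + 15.521 = 26.401 m
Step 4 — S = 108.0 * 26.401 ≈ 2851.3 m^2 (5 s.f.)

2851.3 m^2


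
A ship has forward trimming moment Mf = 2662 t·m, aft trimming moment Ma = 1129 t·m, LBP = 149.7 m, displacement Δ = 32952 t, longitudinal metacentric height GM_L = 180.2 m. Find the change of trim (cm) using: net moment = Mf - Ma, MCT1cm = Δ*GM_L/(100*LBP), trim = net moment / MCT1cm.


Formula: net trimming moment = Mf - Ma; MCT1cm = Δ*GM_L/(100*LBP); trim = net moment / MCT1cm
Step 1 — net trimming moment = 2662 - 1129 = 1533 t·m
Step 2 — MCT1cm = 32952 * 180.2 / (100 * 149.7) = 396.6567 t·m/cm
Step 3 — trim = 1533 / 396.6567 ≈ 3.8648 cm (5 s.f.)

3.8648 cm


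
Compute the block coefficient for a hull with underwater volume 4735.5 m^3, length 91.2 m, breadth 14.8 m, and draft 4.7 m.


Formula: Cb = V / (L * B * T)
Step 1 — L * B * T = 91.2 * 14.8 * 4.7 = 6343.872 m^3
Step 2 — Cb = 4735.5 / 6343.872 ≈ 0.74647 (5 s.f.)

0.74647


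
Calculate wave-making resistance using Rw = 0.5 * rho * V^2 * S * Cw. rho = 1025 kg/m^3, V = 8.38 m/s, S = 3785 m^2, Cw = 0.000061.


Formula: Rw = 0.5 * rho * V^2 * S * Cw
Step 1 — V^2 = 8.38^2 = 70.2244
Step 2 — 0.5 * rho * V^2 = 0.5 * 1025 * 70.2244 = 35990.005
Step 3 — Rw = 35990.005 * 3785 * 0.000061 ≈ 8309.6 N (5 s.f.)

8309.6 N


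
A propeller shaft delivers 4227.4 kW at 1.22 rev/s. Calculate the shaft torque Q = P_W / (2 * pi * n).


Formula: Q = P_W / (2 * pi * n)
Step 1 — P_W = 4227.4 kW * 1000 = 4227400.0 W
Step 2 — 2 * pi * n = 2 * pi * 1.22 = 7.665486
Step 3 — Q = 4227400.0 / 7.665486 ≈ 551480 N·m (5 s.f.)

551480 N·m


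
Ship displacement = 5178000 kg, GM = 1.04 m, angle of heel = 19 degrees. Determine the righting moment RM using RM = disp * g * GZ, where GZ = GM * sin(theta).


Formula: GZ = GM * sin(theta); RM = disp * g * GZ
Step 1 — GZ = 1.04 * sin(19°) = 1.04 * 0.325568 = 0.338591 m
Step 2 — RM = 5178000 * 9.81 * 0.338591 ≈ 17199000 N·m (5 s.f.)

17199000 N·m


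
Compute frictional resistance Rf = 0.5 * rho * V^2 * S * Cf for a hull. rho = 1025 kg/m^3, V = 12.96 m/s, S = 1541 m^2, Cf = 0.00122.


Formula: Rf = 0.5 * rho * V^2 * S * Cf
Step 1 — V^2 = 12.96^2 = 167.9616
Step 2 — 0.5 * rho * V^2 = 0.5 * 1025 * 167.9616 = 86080.32
Step 3 — Rf = 86080.32 * 1541 * 0.00122 ≈ 161830 N (5 s.f.)

161830 N


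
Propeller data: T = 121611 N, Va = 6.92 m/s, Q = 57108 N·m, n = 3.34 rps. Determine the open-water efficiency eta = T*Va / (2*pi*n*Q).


Formula: eta = T * Va / (2 * pi * n * Q)
Step 1 — numerator = T * Va = 121611 * 6.92 = 841548.12
Step 2 — 2 * pi * n = 2 * pi * 3.34 = 20.985839
Step 3 — denominator = 20.985839 * 57108 = 1198459.29
Step 4 — eta = 841548.12 / 1198459.29 ≈ 0.70219 (5 s.f.)

0.70219


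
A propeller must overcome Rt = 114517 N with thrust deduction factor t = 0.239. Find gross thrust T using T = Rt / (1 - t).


Formula: T = Rt / (1 - t)
Step 1 — (1 - t) = 1 - 0.239 = 0.761
Step 2 — T = 114517 / 0.761 ≈ 150480 N (5 s.f.)

150480 N


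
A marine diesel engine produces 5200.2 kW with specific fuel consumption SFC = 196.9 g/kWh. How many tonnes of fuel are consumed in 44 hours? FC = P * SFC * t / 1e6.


Formula: FC (tonnes) = P * SFC * t / 1,000,000
Step 1 — P * SFC * t = 5200.2 * 196.9 * 44 = 45052452.72 g
Step 2 — FC (tonnes) = 45052452.72 / 1,000,000 ≈ 45.052 tonnes (5 s.f.)

45.052 tonnes


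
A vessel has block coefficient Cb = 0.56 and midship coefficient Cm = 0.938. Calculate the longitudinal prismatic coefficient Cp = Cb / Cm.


Formula: Cp = Cb / Cm
Substituting: Cp = 0.56 / 0.938
Result: Cp ≈ 0.59701 (5 s.f.)

0.59701


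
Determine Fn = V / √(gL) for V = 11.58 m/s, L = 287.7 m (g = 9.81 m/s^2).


Formula: Fn = V / sqrt(g * L)
Step 1 — g * L = 9.81 * 287.7 = 2822.337
Step 2 — sqrt(g * L) = sqrt(2822.337) = 53.125672
Step 3 — Fn = 11.58 / 53.125672 ≈ 0.21797 (5 s.f.)

0.21797


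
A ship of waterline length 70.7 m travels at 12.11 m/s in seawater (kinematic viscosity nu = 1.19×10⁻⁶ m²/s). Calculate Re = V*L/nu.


Formula: Re = V * L / nu
Step 1 — V * L = 12.11 * 70.7 = 856.177 m^2/s
Step 2 — Re = 856.177 / 1.19e-6 = 7.19e+08

7.19e+08


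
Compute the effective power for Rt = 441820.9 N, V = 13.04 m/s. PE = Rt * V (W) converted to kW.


Formula: PE = Rt * V / 1000 (kW)
Step 1 — PE (W) = 441820.9 * 13.04 = 5761344.536 W
Step 2 — PE (kW) = 5761344.536 / 1000 ≈ 5761.3 kW (5 s.f.)

5761.3 kW


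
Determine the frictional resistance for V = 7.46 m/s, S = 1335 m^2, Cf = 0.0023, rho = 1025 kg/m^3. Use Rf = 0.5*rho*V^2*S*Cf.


Formula: Rf = 0.5 * rho * V^2 * S * Cf
Step 1 — V^2 = 7.46^2 = 55.6516
Step 2 — 0.5 * rho * V^2 = 0.5 * 1025 * 55.6516 = 28521.445
Step 3 — Rf = 28521.445 * 1335 * 0.0023 ≈ 87575 N (5 s.f.)

87575 N


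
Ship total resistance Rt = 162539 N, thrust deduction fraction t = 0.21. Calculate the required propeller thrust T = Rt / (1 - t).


Formula: T = Rt / (1 - t)
Step 1 — (1 - t) = 1 - 0.21 = 0.79
Step 2 — T = 162539 / 0.79 ≈ 205750 N (5 s.f.)

205750 N


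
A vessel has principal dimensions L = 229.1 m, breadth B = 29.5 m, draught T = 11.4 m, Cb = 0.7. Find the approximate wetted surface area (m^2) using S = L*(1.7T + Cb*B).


Formula: S = 1.7*L*T + V/T with V = Cb*L*B*T, i.e. S = L * (1.7*T + Cb*B)
Step 1 — 1.7*T = 1.7 * 11.4 = 19.38 m
Step 2 — Cb*B = 0.7 * 29.5 = 20.65 m
Step 3 — 1.7*T + Cb*B = 19.38 + 20.65 = 40.03 m
Step 4 — S = 229.1 * 40.03 ≈ 9170.9 m^2 (5 s.f.)

9170.9 m^2


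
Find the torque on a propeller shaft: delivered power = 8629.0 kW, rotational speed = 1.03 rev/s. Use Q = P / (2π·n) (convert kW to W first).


Formula: Q = P_W / (2 * pi * n)
Step 1 — P_W = 8629.0 kW * 1000 = 8629000.0 W
Step 2 — 2 * pi * n = 2 * pi * 1.03 = 6.471681
Step 3 — Q = 8629000.0 / 6.471681 ≈ 1333300 N·m (5 s.f.)

1333300 N·m


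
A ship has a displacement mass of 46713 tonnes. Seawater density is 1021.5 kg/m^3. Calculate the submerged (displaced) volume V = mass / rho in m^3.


Formula: V = mass / rho
Step 1 — convert tonnes to kg: 46713 t * 1000 = 46713000 kg
Step 2 — V = 46713000 / 1021.5 ≈ 45730 m^3 (5 s.f.)

45730 m^3


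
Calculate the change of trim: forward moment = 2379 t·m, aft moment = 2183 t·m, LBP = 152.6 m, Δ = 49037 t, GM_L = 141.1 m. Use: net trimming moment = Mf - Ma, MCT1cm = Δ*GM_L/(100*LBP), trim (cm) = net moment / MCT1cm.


Formula: net trimming moment = Mf - Ma; MCT1cm = Δ*GM_L/(100*LBP); trim = net moment / MCT1cm
Step 1 — net trimming moment = 2379 - 2183 = 196 t·m
Step 2 — MCT1cm = 49037 * 141.1 / (100 * 152.6) = 453.4155 t·m/cm
Step 3 — trim = 196 / 453.4155 ≈ 0.43227 cm (5 s.f.)

0.43227 cm


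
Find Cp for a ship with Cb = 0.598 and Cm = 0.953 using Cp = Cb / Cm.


Formula: Cp = Cb / Cm
Substituting: Cp = 0.598 / 0.953
Result: Cp ≈ 0.62749 (5 s.f.)

0.62749


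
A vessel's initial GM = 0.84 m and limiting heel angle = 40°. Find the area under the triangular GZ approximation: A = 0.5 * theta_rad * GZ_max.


Formula: GZ_max = GM * sin(theta); Area = 0.5 * theta_rad * GZ_max
Step 1 — GZ_max = 0.84 * sin(40°) = 0.84 * 0.642788 = 0.539942 m
Step 2 — theta_rad = 40 * pi/180 = 0.698132 rad
Step 3 — Area = 0.5 * 0.698132 * 0.539942 ≈ 0.18848 m·rad (5 s.f.)

0.18848 m·rad


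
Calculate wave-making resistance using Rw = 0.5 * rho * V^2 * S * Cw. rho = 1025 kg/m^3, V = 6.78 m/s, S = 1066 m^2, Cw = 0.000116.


Formula: Rw = 0.5 * rho * V^2 * S * Cw
Step 1 — V^2 = 6.78^2 = 45.9684
Step 2 — 0.5 * rho * V^2 = 0.5 * 1025 * 45.9684 = 23558.805
Step 3 — Rw = 23558.805 * 1066 * 0.000116 ≈ 2913.2 N (5 s.f.)

2913.2 N


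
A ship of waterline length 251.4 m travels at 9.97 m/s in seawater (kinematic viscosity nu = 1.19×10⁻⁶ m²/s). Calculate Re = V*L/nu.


Formula: Re = V * L / nu
Step 1 — V * L = 9.97 * 251.4 = 2506.458 m^2/s
Step 2 — Re = 2506.458 / 1.19e-6 = 2.11e+09

2.11e+09


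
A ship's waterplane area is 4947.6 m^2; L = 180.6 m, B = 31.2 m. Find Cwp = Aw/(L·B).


Formula: Cwp = Aw / (L * B)
Step 1 — L * B = 180.6 * 31.2 = 5634.72 m^2
Step 2 — Cwp = 4947.6 / 5634.72 ≈ 0.87806 (5 s.f.)

0.87806


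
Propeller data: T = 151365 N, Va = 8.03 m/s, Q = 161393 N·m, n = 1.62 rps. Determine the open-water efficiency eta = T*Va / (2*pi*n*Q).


Formula: eta = T * Va / (2 * pi * n * Q)
Step 1 — numerator = T * Va = 151365 * 8.03 = 1215460.95
Step 2 — 2 * pi * n = 2 * pi * 1.62 = 10.17876
Step 3 — denominator = 10.17876 * 161393 = 1642780.61
Step 4 — eta = 1215460.95 / 1642780.61 ≈ 0.73988 (5 s.f.)

0.73988


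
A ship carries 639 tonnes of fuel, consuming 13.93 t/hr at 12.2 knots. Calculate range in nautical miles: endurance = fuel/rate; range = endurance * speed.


Formula: endurance = fuel / rate; range = endurance * speed
Step 1 — endurance = 639 / 13.93 = 45.8722 hours
Step 2 — range = 45.8722 * 12.2 ≈ 559.64 nautical miles (5 s.f.)

559.64 NM


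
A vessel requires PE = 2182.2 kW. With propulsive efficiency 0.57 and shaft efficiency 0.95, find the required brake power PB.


Formula: PB = PE / (eta_D * eta_S)
Step 1 — combined efficiency = eta_D * eta_S = 0.57 * 0.95 = 0.5415
Step 2 — PB = 2182.2 / 0.5415 ≈ 4029.9 kW (5 s.f.)

4029.9 kW


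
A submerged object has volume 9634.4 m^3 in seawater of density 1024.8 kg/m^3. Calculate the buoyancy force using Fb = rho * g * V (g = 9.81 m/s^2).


Formula: Fb = rho * g * V
Substituting: Fb = 1024.8 * 9.81 * 9634.4
Intermediate: 1024.8 * 9.81 = 10053.288
Result: Fb = 10053.288 * 9634.4 ≈ 96857000 N (5 s.f.)

96857000 N


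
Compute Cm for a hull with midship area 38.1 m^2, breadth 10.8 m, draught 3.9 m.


Formula: Cm = Am / (B * T)
Step 1 — B * T = 10.8 * 3.9 = 42.12 m^2
Step 2 — Cm = 38.1 / 42.12 ≈ 0.90456 (5 s.f.)

0.90456


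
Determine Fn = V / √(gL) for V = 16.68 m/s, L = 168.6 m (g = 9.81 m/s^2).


Formula: Fn = V / sqrt(g * L)
Step 1 — g * L = 9.81 * 168.6 = 1653.966
Step 2 — sqrt(g * L) = sqrt(1653.966) = 40.668981
Step 3 — Fn = 16.68 / 40.668981 ≈ 0.41014 (5 s.f.)

0.41014


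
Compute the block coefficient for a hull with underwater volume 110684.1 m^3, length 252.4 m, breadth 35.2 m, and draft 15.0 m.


Formula: Cb = V / (L * B * T)
Step 1 — L * B * T = 252.4 * 35.2 * 15.0 = 133267.2 m^3
Step 2 — Cb = 110684.1 / 133267.2 ≈ 0.83054 (5 s.f.)

0.83054


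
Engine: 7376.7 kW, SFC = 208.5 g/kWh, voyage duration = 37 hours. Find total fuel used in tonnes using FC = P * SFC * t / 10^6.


Formula: FC (tonnes) = P * SFC * t / 1,000,000
Step 1 — P * SFC * t = 7376.7 * 208.5 * 37 = 56907552.15 g
Step 2 — FC (tonnes) = 56907552.15 / 1,000,000 ≈ 56.908 tonnes (5 s.f.)

56.908 tonnes


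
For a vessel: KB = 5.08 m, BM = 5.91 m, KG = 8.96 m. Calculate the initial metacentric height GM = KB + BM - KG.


Formula: GM = KB + BM - KG
Step 1 — KM = KB + BM = 5.08 + 5.91 = 10.99 m
Step 2 — GM = KM - KG = 10.99 - 8.96 = 2.03 m

2.03 m


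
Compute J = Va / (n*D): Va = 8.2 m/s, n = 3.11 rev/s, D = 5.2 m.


Formula: J = Va / (n * D)
Step 1 — n * D = 3.11 * 5.2 = 16.172
Step 2 — J = 8.2 / 16.172 ≈ 0.50705 (5 s.f.)

0.50705


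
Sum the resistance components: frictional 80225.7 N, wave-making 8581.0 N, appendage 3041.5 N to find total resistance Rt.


Formula: Rt = Rf + Rw + Ra
Substituting: Rt = 80225.7 + 8581.0 + 3041.5
Result: Rt = 91848.2 N

91848.2 N


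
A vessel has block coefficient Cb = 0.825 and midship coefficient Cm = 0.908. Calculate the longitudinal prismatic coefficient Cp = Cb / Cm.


Formula: Cp = Cb / Cm
Substituting: Cp = 0.825 / 0.908
Result: Cp ≈ 0.90859 (5 s.f.)

0.90859


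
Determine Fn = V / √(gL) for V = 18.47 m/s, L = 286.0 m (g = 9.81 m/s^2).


Formula: Fn = V / sqrt(g * L)
Step 1 — g * L = 9.81 * 286.0 = 2805.66
Step 2 — sqrt(g * L) = sqrt(2805.66) = 52.968481
Step 3 — Fn = 18.47 / 52.968481 ≈ 0.34870 (5 s.f.)

0.34870


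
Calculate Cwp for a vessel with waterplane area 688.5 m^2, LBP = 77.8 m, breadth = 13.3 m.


Formula: Cwp = Aw / (L * B)
Step 1 — L * B = 77.8 * 13.3 = 1034.74 m^2
Step 2 — Cwp = 688.5 / 1034.74 ≈ 0.66538 (5 s.f.)

0.66538


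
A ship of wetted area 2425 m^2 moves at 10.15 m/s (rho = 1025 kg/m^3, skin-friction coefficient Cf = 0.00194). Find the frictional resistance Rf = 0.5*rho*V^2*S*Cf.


Formula: Rf = 0.5 * rho * V^2 * S * Cf
Step 1 — V^2 = 10.15^2 = 103.0225
Step 2 — 0.5 * rho * V^2 = 0.5 * 1025 * 103.0225 = 52799.03125
Step 3 — Rf = 52799.03125 * 2425 * 0.00194 ≈ 248390 N (5 s.f.)

248390 N


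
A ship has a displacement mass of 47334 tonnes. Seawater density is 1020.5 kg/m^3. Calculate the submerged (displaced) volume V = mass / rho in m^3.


Formula: V = mass / rho
Step 1 — convert tonnes to kg: 47334 t * 1000 = 47334000 kg
Step 2 — V = 47334000 / 1020.5 ≈ 46383 m^3 (5 s.f.)

46383 m^3


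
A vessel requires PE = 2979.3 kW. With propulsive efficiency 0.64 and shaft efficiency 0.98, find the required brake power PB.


Formula: PB = PE / (eta_D * eta_S)
Step 1 — combined efficiency = eta_D * eta_S = 0.64 * 0.98 = 0.6272
Step 2 — PB = 2979.3 / 0.6272 ≈ 4750.2 kW (5 s.f.)

4750.2 kW


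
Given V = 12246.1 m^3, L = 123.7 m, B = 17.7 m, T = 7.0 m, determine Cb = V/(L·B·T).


Formula: Cb = V / (L * B * T)
Step 1 — L * B * T = 123.7 * 17.7 * 7.0 = 15326.43 m^3
Step 2 — Cb = 12246.1 / 15326.43 ≈ 0.79902 (5 s.f.)

0.79902


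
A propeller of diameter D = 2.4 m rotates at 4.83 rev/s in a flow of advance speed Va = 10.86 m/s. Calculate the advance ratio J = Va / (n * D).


Formula: J = Va / (n * D)
Step 1 — n * D = 4.83 * 2.4 = 11.592
Step 2 — J = 10.86 / 11.592 ≈ 0.93685 (5 s.f.)

0.93685


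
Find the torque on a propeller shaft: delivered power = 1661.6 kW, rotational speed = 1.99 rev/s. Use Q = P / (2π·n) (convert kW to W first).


Formula: Q = P_W / (2 * pi * n)
Step 1 — P_W = 1661.6 kW * 1000 = 1661600.0 W
Step 2 — 2 * pi * n = 2 * pi * 1.99 = 12.503539
Step 3 — Q = 1661600.0 / 12.503539 ≈ 132890 N·m (5 s.f.)

132890 N·m


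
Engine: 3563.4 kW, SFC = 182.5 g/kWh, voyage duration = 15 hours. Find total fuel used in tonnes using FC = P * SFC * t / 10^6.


Formula: FC (tonnes) = P * SFC * t / 1,000,000
Step 1 — P * SFC * t = 3563.4 * 182.5 * 15 = 9754807.5 g
Step 2 — FC (tonnes) = 9754807.5 / 1,000,000 ≈ 9.7548 tonnes (5 s.f.)

9.7548 tonnes


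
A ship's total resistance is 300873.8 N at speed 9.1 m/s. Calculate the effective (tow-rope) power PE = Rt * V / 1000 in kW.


Formula: PE = Rt * V / 1000 (kW)
Step 1 — PE (W) = 300873.8 * 9.1 = 2737951.58 W
Step 2 — PE (kW) = 2737951.58 / 1000 ≈ 2738.0 kW (5 s.f.)

2738.0 kW


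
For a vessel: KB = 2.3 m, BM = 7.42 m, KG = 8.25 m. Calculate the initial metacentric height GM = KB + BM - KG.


Formula: GM = KB + BM - KG
Step 1 — KM = KB + BM = 2.3 + 7.42 = 9.72 m
Step 2 — GM = KM - KG = 9.72 - 8.25 = 1.47 m

1.47 m


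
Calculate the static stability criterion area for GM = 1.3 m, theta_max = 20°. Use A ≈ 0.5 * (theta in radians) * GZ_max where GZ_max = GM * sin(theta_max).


Formula: GZ_max = GM * sin(theta); Area = 0.5 * theta_rad * GZ_max
Step 1 — GZ_max = 1.3 * sin(20°) = 1.3 * 0.34202 = 0.444626 m
Step 2 — theta_rad = 20 * pi/180 = 0.349066 rad
Step 3 — Area = 0.5 * 0.349066 * 0.444626 ≈ 0.077602 m·rad (5 s.f.)

0.077602 m·rad


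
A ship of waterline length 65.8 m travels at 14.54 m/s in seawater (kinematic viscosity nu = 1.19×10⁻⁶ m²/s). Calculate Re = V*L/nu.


Formula: Re = V * L / nu
Step 1 — V * L = 14.54 * 65.8 = 956.732 m^2/s
Step 2 — Re = 956.732 / 1.19e-6 = 8.04e+08

8.04e+08


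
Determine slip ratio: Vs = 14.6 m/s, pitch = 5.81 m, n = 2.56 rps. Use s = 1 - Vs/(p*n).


Formula: s = 1 - Vs / (p * n)
Step 1 — p * n = 5.81 * 2.56 = 14.8736
Step 2 — Vs / (p*n) = 14.6 / 14.8736 = 0.981605 (6 d.p.)
Step 3 — s = 1 - 0.981605 = 0.018395

0.018395


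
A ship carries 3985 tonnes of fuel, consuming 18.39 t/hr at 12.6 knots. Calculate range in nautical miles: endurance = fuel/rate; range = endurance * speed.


Formula: endurance = fuel / rate; range = endurance * speed
Step 1 — endurance = 3985 / 18.39 = 216.6939 hours
Step 2 — range = 216.6939 * 12.6 ≈ 2730.3 nautical miles (5 s.f.)

2730.3 NM


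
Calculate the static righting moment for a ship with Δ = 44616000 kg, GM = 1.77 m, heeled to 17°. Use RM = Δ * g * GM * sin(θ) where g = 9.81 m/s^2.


Formula: GZ = GM * sin(theta); RM = disp * g * GZ
Step 1 — GZ = 1.77 * sin(17°) = 1.77 * 0.292372 = 0.517498 m
Step 2 — RM = 44616000 * 9.81 * 0.517498 ≈ 226500000 N·m (5 s.f.)

226500000 N·m


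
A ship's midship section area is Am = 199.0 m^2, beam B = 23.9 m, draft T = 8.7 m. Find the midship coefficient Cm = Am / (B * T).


Formula: Cm = Am / (B * T)
Step 1 — B * T = 23.9 * 8.7 = 207.93 m^2
Step 2 — Cm = 199.0 / 207.93 ≈ 0.95705 (5 s.f.)

0.95705


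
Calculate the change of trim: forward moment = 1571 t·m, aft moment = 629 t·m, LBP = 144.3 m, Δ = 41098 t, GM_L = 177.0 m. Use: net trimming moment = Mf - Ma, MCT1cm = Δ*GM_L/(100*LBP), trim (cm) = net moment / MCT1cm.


Formula: net trimming moment = Mf - Ma; MCT1cm = Δ*GM_L/(100*LBP); trim = net moment / MCT1cm
Step 1 — net trimming moment = 1571 - 629 = 942 t·m
Step 2 — MCT1cm = 41098 * 177.0 / (100 * 144.3) = 504.1127 t·m/cm
Step 3 — trim = 942 / 504.1127 ≈ 1.8686 cm (5 s.f.)

1.8686 cm


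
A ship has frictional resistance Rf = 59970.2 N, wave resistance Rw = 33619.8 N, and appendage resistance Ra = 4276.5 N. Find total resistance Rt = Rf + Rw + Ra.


Formula: Rt = Rf + Rw + Ra
Substituting: Rt = 59970.2 + 33619.8 + 4276.5
Result: Rt = 97866.5 N

97866.5 N


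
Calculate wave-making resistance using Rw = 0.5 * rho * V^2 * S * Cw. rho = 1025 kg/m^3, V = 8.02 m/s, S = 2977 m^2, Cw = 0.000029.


Formula: Rw = 0.5 * rho * V^2 * S * Cw
Step 1 — V^2 = 8.02^2 = 64.3204
Step 2 — 0.5 * rho * V^2 = 0.5 * 1025 * 64.3204 = 32964.205
Step 3 — Rw = 32964.205 * 2977 * 0.000029 ≈ 2845.9 N (5 s.f.)

2845.9 N


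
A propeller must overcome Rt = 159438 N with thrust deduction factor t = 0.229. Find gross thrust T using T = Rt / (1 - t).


Formula: T = Rt / (1 - t)
Step 1 — (1 - t) = 1 - 0.229 = 0.771
Step 2 — T = 159438 / 0.771 ≈ 206790 N (5 s.f.)

206790 N


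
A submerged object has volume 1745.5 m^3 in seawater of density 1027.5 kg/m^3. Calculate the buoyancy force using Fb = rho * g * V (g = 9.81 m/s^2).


Formula: Fb = rho * g * V
Substituting: Fb = 1027.5 * 9.81 * 1745.5
Intermediate: 1027.5 * 9.81 = 10079.775
Result: Fb = 10079.775 * 1745.5 ≈ 17594000 N (5 s.f.)

17594000 N


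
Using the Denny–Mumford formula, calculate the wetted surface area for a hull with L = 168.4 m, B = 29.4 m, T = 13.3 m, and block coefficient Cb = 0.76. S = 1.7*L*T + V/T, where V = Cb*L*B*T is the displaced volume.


Formula: S = 1.7*L*T + V/T with V = Cb*L*B*T, i.e. S = L * (1.7*T + Cb*B)
Step 1 — 1.7*T = 1.7 * 13.3 = 22.61 m
Step 2 — Cb*B = 0.76 * 29.4 = 22.344 m
Step 3 — 1.7*T + Cb*B = 22.61 + 22.344 = 44.954 m
Step 4 — S = 168.4 * 44.954 ≈ 7570.3 m^2 (5 s.f.)

7570.3 m^2


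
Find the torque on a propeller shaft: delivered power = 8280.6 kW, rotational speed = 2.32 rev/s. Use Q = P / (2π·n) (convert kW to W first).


Formula: Q = P_W / (2 * pi * n)
Step 1 — P_W = 8280.6 kW * 1000 = 8280600.0 W
Step 2 — 2 * pi * n = 2 * pi * 2.32 = 14.57699
Step 3 — Q = 8280600.0 / 14.57699 ≈ 568060 N·m (5 s.f.)

568060 N·m


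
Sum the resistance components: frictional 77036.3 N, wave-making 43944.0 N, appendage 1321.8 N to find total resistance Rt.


Formula: Rt = Rf + Rw + Ra
Substituting: Rt = 77036.3 + 43944.0 + 1321.8
Result: Rt = 122302.1 N

122302.1 N


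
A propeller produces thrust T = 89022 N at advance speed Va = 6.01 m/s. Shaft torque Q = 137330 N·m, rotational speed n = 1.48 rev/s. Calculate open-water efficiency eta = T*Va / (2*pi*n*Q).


Formula: eta = T * Va / (2 * pi * n * Q)
Step 1 — numerator = T * Va = 89022 * 6.01 = 535022.22
Step 2 — 2 * pi * n = 2 * pi * 1.48 = 9.299114
Step 3 — denominator = 9.299114 * 137330 = 1277047.33
Step 4 — eta = 535022.22 / 1277047.33 ≈ 0.41895 (5 s.f.)

0.41895


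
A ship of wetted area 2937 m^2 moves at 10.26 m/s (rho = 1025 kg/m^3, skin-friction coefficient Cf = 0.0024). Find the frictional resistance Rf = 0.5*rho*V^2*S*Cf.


Formula: Rf = 0.5 * rho * V^2 * S * Cf
Step 1 — V^2 = 10.26^2 = 105.2676
Step 2 — 0.5 * rho * V^2 = 0.5 * 1025 * 105.2676 = 53949.645
Step 3 — Rf = 53949.645 * 2937 * 0.0024 ≈ 380280 N (5 s.f.)

380280 N


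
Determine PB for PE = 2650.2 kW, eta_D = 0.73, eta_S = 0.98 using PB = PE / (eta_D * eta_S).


Formula: PB = PE / (eta_D * eta_S)
Step 1 — combined efficiency = eta_D * eta_S = 0.73 * 0.98 = 0.7154
Step 2 — PB = 2650.2 / 0.7154 ≈ 3704.5 kW (5 s.f.)

3704.5 kW


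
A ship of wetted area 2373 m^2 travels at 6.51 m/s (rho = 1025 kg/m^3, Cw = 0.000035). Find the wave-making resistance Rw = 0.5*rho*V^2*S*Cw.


Formula: Rw = 0.5 * rho * V^2 * S * Cw
Step 1 — V^2 = 6.51^2 = 42.3801
Step 2 — 0.5 * rho * V^2 = 0.5 * 1025 * 42.3801 = 21719.80125
Step 3 — Rw = 21719.80125 * 2373 * 0.000035 ≈ 1803.9 N (5 s.f.)

1803.9 N


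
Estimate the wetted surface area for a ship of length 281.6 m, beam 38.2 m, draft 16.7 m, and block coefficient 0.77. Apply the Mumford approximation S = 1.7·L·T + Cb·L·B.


Formula: S = 1.7*L*T + V/T with V = Cb*L*B*T, i.e. S = L * (1.7*T + Cb*B)
Step 1 — 1.7*T = 1.7 * 16.7 = 28.39 m
Step 2 — Cb*B = 0.77 * 38.2 = 29.414 m
Step 3 — 1.7*T + Cb*B = 28.39 + 29.414 = 57.804 m
Step 4 — S = 281.6 * 57.804 ≈ 16278 m^2 (5 s.f.)

16278 m^2


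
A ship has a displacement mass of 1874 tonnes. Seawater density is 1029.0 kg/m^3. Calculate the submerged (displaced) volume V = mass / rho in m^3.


Formula: V = mass / rho
Step 1 — convert tonnes to kg: 1874 t * 1000 = 1874000 kg
Step 2 — V = 1874000 / 1029.0 ≈ 1821.2 m^3 (5 s.f.)

1821.2 m^3


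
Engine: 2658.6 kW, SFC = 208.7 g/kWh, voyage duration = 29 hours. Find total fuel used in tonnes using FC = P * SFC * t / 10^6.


Formula: FC (tonnes) = P * SFC * t / 1,000,000
Step 1 — P * SFC * t = 2658.6 * 208.7 * 29 = 16090644.78 g
Step 2 — FC (tonnes) = 16090644.78 / 1,000,000 ≈ 16.091 tonnes (5 s.f.)

16.091 tonnes


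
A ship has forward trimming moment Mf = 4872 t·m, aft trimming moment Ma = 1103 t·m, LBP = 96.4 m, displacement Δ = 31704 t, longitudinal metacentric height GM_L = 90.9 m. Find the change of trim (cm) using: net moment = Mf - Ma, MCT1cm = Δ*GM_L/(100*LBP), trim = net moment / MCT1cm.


Formula: net trimming moment = Mf - Ma; MCT1cm = Δ*GM_L/(100*LBP); trim = net moment / MCT1cm
Step 1 — net trimming moment = 4872 - 1103 = 3769 t·m
Step 2 — MCT1cm = 31704 * 90.9 / (100 * 96.4) = 298.9516 t·m/cm
Step 3 — trim = 3769 / 298.9516 ≈ 12.607 cm (5 s.f.)

12.607 cm


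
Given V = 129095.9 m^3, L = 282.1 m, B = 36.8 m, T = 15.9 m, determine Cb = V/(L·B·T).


Formula: Cb = V / (L * B * T)
Step 1 — L * B * T = 282.1 * 36.8 * 15.9 = 165062.352 m^3
Step 2 — Cb = 129095.9 / 165062.352 ≈ 0.78210 (5 s.f.)

0.78210


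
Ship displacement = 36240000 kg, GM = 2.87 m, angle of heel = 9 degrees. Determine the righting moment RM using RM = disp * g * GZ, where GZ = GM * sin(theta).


Formula: GZ = GM * sin(theta); RM = disp * g * GZ
Step 1 — GZ = 2.87 * sin(9°) = 2.87 * 0.156434 = 0.448966 m
Step 2 — RM = 36240000 * 9.81 * 0.448966 ≈ 159610000 N·m (5 s.f.)

159610000 N·m


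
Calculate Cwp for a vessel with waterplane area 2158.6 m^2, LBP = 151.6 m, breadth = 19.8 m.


Formula: Cwp = Aw / (L * B)
Step 1 — L * B = 151.6 * 19.8 = 3001.68 m^2
Step 2 — Cwp = 2158.6 / 3001.68 ≈ 0.71913 (5 s.f.)

0.71913


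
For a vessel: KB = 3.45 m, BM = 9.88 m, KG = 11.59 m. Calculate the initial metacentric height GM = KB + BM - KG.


Formula: GM = KB + BM - KG
Step 1 — KM = KB + BM = 3.45 + 9.88 = 13.33 m
Step 2 — GM = KM - KG = 13.33 - 11.59 = 1.74 m

1.74 m


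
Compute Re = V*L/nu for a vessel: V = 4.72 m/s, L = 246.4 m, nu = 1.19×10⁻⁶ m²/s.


Formula: Re = V * L / nu
Step 1 — V * L = 4.72 * 246.4 = 1163.008 m^2/s
Step 2 — Re = 1163.008 / 1.19e-6 = 9.77e+08

9.77e+08


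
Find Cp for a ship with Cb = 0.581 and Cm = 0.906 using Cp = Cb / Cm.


Formula: Cp = Cb / Cm
Substituting: Cp = 0.581 / 0.906
Result: Cp ≈ 0.64128 (5 s.f.)

0.64128


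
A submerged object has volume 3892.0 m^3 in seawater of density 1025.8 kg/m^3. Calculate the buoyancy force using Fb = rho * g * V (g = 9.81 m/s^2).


Formula: Fb = rho * g * V
Substituting: Fb = 1025.8 * 9.81 * 3892.0
Intermediate: 1025.8 * 9.81 = 10063.098
Result: Fb = 10063.098 * 3892.0 ≈ 39166000 N (5 s.f.)

39166000 N


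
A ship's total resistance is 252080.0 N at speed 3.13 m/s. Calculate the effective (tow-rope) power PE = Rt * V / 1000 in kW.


Formula: PE = Rt * V / 1000 (kW)
Step 1 — PE (W) = 252080.0 * 3.13 = 789010.4 W
Step 2 — PE (kW) = 789010.4 / 1000 ≈ 789.01 kW (5 s.f.)

789.01 kW


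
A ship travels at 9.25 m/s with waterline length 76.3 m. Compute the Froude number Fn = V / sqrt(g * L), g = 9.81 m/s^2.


Formula: Fn = V / sqrt(g * L)
Step 1 — g * L = 9.81 * 76.3 = 748.503
Step 2 — sqrt(g * L) = sqrt(748.503) = 27.358783
Step 3 — Fn = 9.25 / 27.358783 ≈ 0.33810 (5 s.f.)

0.33810


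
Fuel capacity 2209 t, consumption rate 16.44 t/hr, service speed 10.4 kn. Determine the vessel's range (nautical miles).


Formula: endurance = fuel / rate; range = endurance * speed
Step 1 — endurance = 2209 / 16.44 = 134.3674 hours
Step 2 — range = 134.3674 * 10.4 ≈ 1397.4 nautical miles (5 s.f.)

1397.4 NM


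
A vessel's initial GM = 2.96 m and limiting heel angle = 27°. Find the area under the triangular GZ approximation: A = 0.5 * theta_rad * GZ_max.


Formula: GZ_max = GM * sin(theta); Area = 0.5 * theta_rad * GZ_max
Step 1 — GZ_max = 2.96 * sin(27°) = 2.96 * 0.45399 = 1.34381 m
Step 2 — theta_rad = 27 * pi/180 = 0.471239 rad
Step 3 — Area = 0.5 * 0.471239 * 1.34381 ≈ 0.31663 m·rad (5 s.f.)

0.31663 m·rad


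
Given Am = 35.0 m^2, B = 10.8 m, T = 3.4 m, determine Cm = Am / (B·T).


Formula: Cm = Am / (B * T)
Step 1 — B * T = 10.8 * 3.4 = 36.72 m^2
Step 2 — Cm = 35.0 / 36.72 ≈ 0.95316 (5 s.f.)

0.95316


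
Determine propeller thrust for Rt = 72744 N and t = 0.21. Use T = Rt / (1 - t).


Formula: T = Rt / (1 - t)
Step 1 — (1 - t) = 1 - 0.21 = 0.79
Step 2 — T = 72744 / 0.79 ≈ 92081 N (5 s.f.)

92081 N


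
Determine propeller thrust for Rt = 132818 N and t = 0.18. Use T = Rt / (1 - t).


Formula: T = Rt / (1 - t)
Step 1 — (1 - t) = 1 - 0.18 = 0.82
Step 2 — T = 132818 / 0.82 ≈ 161970 N (5 s.f.)

161970 N


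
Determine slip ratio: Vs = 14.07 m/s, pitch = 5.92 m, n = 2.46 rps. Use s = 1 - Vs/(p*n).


Formula: s = 1 - Vs / (p * n)
Step 1 — p * n = 5.92 * 2.46 = 14.5632
Step 2 — Vs / (p*n) = 14.07 / 14.5632 = 0.966134 (6 d.p.)
Step 3 — s = 1 - 0.966134 = 0.033866

0.033866


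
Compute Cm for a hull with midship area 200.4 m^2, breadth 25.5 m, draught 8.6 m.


Formula: Cm = Am / (B * T)
Step 1 — B * T = 25.5 * 8.6 = 219.3 m^2
Step 2 — Cm = 200.4 / 219.3 ≈ 0.91382 (5 s.f.)

0.91382


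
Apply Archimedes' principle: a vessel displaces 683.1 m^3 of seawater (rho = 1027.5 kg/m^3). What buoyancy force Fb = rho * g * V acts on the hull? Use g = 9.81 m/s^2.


Formula: Fb = rho * g * V
Substituting: Fb = 1027.5 * 9.81 * 683.1
Intermediate: 1027.5 * 9.81 = 10079.775
Result: Fb = 10079.775 * 683.1 ≈ 6885500 N (5 s.f.)

6885500 N


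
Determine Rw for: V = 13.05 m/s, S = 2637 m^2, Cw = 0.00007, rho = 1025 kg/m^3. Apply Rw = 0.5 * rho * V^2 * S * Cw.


Formula: Rw = 0.5 * rho * V^2 * S * Cw
Step 1 — V^2 = 13.05^2 = 170.3025
Step 2 — 0.5 * rho * V^2 = 0.5 * 1025 * 170.3025 = 87280.03125
Step 3 — Rw = 87280.03125 * 2637 * 0.00007 ≈ 16111 N (5 s.f.)

16111 N


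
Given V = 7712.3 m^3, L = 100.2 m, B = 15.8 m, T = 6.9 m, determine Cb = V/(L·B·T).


Formula: Cb = V / (L * B * T)
Step 1 — L * B * T = 100.2 * 15.8 * 6.9 = 10923.804 m^3
Step 2 — Cb = 7712.3 / 10923.804 ≈ 0.70601 (5 s.f.)

0.70601


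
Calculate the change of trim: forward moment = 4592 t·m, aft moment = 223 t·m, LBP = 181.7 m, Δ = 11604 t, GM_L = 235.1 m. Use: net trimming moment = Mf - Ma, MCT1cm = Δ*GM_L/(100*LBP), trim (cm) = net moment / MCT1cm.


Formula: net trimming moment = Mf - Ma; MCT1cm = Δ*GM_L/(100*LBP); trim = net moment / MCT1cm
Step 1 — net trimming moment = 4592 - 223 = 4369 t·m
Step 2 — MCT1cm = 11604 * 235.1 / (100 * 181.7) = 150.1431 t·m/cm
Step 3 — trim = 4369 / 150.1431 ≈ 29.099 cm (5 s.f.)

29.099 cm


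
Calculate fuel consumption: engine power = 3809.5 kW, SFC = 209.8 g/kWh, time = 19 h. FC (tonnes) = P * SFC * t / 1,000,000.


Formula: FC (tonnes) = P * SFC * t / 1,000,000
Step 1 — P * SFC * t = 3809.5 * 209.8 * 19 = 15185428.9 g
Step 2 — FC (tonnes) = 15185428.9 / 1,000,000 ≈ 15.185 tonnes (5 s.f.)

15.185 tonnes


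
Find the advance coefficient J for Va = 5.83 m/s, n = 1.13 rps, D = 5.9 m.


Formula: J = Va / (n * D)
Step 1 — n * D = 1.13 * 5.9 = 6.667
Step 2 — J = 5.83 / 6.667 ≈ 0.87446 (5 s.f.)

0.87446


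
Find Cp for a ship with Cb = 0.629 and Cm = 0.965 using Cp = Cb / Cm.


Formula: Cp = Cb / Cm
Substituting: Cp = 0.629 / 0.965
Result: Cp ≈ 0.65181 (5 s.f.)

0.65181


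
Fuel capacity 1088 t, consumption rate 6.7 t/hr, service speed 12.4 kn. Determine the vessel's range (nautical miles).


Formula: endurance = fuel / rate; range = endurance * speed
Step 1 — endurance = 1088 / 6.7 = 162.3881 hours
Step 2 — range = 162.3881 * 12.4 ≈ 2013.6 nautical miles (5 s.f.)

2013.6 NM


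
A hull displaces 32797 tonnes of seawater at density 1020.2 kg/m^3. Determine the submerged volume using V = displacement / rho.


Formula: V = mass / rho
Step 1 — convert tonnes to kg: 32797 t * 1000 = 32797000 kg
Step 2 — V = 32797000 / 1020.2 ≈ 32148 m^3 (5 s.f.)

32148 m^3


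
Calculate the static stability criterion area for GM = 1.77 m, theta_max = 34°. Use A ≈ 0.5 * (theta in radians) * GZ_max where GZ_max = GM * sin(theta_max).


Formula: GZ_max = GM * sin(theta); Area = 0.5 * theta_rad * GZ_max
Step 1 — GZ_max = 1.77 * sin(34°) = 1.77 * 0.559193 = 0.989772 m
Step 2 — theta_rad = 34 * pi/180 = 0.593412 rad
Step 3 — Area = 0.5 * 0.593412 * 0.989772 ≈ 0.29367 m·rad (5 s.f.)

0.29367 m·rad


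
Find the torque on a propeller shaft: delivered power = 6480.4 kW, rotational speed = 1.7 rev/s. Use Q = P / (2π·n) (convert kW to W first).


Formula: Q = P_W / (2 * pi * n)
Step 1 — P_W = 6480.4 kW * 1000 = 6480400.0 W
Step 2 — 2 * pi * n = 2 * pi * 1.7 = 10.681415
Step 3 — Q = 6480400.0 / 10.681415 ≈ 606700 N·m (5 s.f.)

606700 N·m


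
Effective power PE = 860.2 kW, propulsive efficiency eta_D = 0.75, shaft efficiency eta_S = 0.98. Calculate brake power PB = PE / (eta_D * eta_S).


Formula: PB = PE / (eta_D * eta_S)
Step 1 — combined efficiency = eta_D * eta_S = 0.75 * 0.98 = 0.735
Step 2 — PB = 860.2 / 0.735 ≈ 1170.3 kW (5 s.f.)

1170.3 kW


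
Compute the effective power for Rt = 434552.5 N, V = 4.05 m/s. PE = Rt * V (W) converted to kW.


Formula: PE = Rt * V / 1000 (kW)
Step 1 — PE (W) = 434552.5 * 4.05 = 1759937.625 W
Step 2 — PE (kW) = 1759937.625 / 1000 ≈ 1759.9 kW (5 s.f.)

1759.9 kW


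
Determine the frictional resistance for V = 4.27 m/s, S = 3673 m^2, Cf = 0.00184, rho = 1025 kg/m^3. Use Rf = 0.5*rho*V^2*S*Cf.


Formula: Rf = 0.5 * rho * V^2 * S * Cf
Step 1 — V^2 = 4.27^2 = 18.2329
Step 2 — 0.5 * rho * V^2 = 0.5 * 1025 * 18.2329 = 9344.36125
Step 3 — Rf = 9344.36125 * 3673 * 0.00184 ≈ 63152 N (5 s.f.)

63152 N


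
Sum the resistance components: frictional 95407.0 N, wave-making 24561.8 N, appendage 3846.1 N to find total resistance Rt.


Formula: Rt = Rf + Rw + Ra
Substituting: Rt = 95407.0 + 24561.8 + 3846.1
Result: Rt = 123814.9 N

123814.9 N


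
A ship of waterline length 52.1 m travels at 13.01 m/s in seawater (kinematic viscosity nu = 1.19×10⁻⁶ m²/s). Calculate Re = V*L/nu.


Formula: Re = V * L / nu
Step 1 — V * L = 13.01 * 52.1 = 677.821 m^2/s
Step 2 — Re = 677.821 / 1.19e-6 = 5.70e+08

5.70e+08


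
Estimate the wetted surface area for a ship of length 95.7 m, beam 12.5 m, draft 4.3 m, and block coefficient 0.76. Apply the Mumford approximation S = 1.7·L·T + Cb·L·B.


Formula: S = 1.7*L*T + V/T with V = Cb*L*B*T, i.e. S = L * (1.7*T + Cb*B)
Step 1 — 1.7*T = 1.7 * 4.3 = 7.31 m
Step 2 — Cb*B = 0.76 * 12.5 = 9.5 m
Step 3 — 1.7*T + Cb*B = 7.31 + 9.5 = 16.81 m
Step 4 — S = 95.7 * 16.81 ≈ 1608.7 m^2 (5 s.f.)

1608.7 m^2


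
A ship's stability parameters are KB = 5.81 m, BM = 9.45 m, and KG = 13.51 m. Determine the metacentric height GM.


Formula: GM = KB + BM - KG
Step 1 — KM = KB + BM = 5.81 + 9.45 = 15.26 m
Step 2 — GM = KM - KG = 15.26 - 13.51 = 1.75 m

1.75 m


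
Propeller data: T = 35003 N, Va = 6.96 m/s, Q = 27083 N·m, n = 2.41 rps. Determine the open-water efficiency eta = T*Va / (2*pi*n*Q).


Formula: eta = T * Va / (2 * pi * n * Q)
Step 1 — numerator = T * Va = 35003 * 6.96 = 243620.88
Step 2 — 2 * pi * n = 2 * pi * 2.41 = 15.142477
Step 3 — denominator = 15.142477 * 27083 = 410103.7
Step 4 — eta = 243620.88 / 410103.7 ≈ 0.59405 (5 s.f.)

0.59405


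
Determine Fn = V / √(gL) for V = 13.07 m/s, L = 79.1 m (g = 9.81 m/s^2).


Formula: Fn = V / sqrt(g * L)
Step 1 — g * L = 9.81 * 79.1 = 775.971
Step 2 — sqrt(g * L) = sqrt(775.971) = 27.856256
Step 3 — Fn = 13.07 / 27.856256 ≈ 0.46919 (5 s.f.)

0.46919


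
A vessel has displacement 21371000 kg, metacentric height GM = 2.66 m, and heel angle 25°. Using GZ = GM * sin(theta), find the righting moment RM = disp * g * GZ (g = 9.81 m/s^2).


Formula: GZ = GM * sin(theta); RM = disp * g * GZ
Step 1 — GZ = 2.66 * sin(25°) = 2.66 * 0.422618 = 1.124164 m
Step 2 — RM = 21371000 * 9.81 * 1.124164 ≈ 235680000 N·m (5 s.f.)

235680000 N·m


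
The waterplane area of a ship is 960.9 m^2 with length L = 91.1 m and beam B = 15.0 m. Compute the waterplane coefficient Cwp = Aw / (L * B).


Formula: Cwp = Aw / (L * B)
Step 1 — L * B = 91.1 * 15.0 = 1366.5 m^2
Step 2 — Cwp = 960.9 / 1366.5 ≈ 0.70318 (5 s.f.)

0.70318


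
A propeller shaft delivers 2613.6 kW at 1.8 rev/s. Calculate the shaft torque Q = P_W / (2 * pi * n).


Formula: Q = P_W / (2 * pi * n)
Step 1 — P_W = 2613.6 kW * 1000 = 2613600.0 W
Step 2 — 2 * pi * n = 2 * pi * 1.8 = 11.309734
Step 3 — Q = 2613600.0 / 11.309734 ≈ 231090 N·m (5 s.f.)

231090 N·m


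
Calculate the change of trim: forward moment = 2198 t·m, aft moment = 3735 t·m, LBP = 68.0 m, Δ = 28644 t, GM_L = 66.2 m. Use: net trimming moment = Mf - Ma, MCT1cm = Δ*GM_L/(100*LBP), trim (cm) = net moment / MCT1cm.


Formula: net trimming moment = Mf - Ma; MCT1cm = Δ*GM_L/(100*LBP); trim = net moment / MCT1cm
Step 1 — net trimming moment = 2198 - 3735 = -1537 t·m
Step 2 — MCT1cm = 28644 * 66.2 / (100 * 68.0) = 278.8578 t·m/cm
Step 3 — trim = -1537 / 278.8578 ≈ -5.5118 cm (5 s.f.)

-5.5118 cm


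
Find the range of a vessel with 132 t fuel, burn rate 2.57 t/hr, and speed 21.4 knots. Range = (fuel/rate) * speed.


Formula: endurance = fuel / rate; range = endurance * speed
Step 1 — endurance = 132 / 2.57 = 51.3619 hours
Step 2 — range = 51.3619 * 21.4 ≈ 1099.1 nautical miles (5 s.f.)

1099.1 NM


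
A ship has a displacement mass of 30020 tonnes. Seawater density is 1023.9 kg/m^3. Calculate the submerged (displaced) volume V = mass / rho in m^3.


Formula: V = mass / rho
Step 1 — convert tonnes to kg: 30020 t * 1000 = 30020000 kg
Step 2 — V = 30020000 / 1023.9 ≈ 29319 m^3 (5 s.f.)

29319 m^3


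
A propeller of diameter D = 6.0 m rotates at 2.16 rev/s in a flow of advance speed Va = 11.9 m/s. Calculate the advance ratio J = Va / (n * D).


Formula: J = Va / (n * D)
Step 1 — n * D = 2.16 * 6.0 = 12.96
Step 2 — J = 11.9 / 12.96 ≈ 0.91821 (5 s.f.)

0.91821
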